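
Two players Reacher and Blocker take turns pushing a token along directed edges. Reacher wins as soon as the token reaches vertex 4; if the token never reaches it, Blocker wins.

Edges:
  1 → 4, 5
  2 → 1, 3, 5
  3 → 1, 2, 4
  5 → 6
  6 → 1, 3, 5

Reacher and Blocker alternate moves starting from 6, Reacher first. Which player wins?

Blocker

Track states (vertex, player-to-move).
A0 = {(4,Reacher), (4,Blocker)}
A1: add {(1,Reacher), (3,Reacher)}.
A2 = A1; e.g. (1,Blocker) stays out. (6,Reacher) never enters ⇒ Blocker avoids the target.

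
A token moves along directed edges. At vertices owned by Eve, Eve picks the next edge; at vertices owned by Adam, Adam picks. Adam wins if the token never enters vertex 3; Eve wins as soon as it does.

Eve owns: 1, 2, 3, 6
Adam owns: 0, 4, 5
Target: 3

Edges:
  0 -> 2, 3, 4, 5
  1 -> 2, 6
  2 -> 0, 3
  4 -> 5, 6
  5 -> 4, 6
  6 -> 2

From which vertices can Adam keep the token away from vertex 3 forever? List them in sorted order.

A0 = {3}
A1: add {2} — 2 (Eve) has 2→3.
A2: add {1, 6} — 1 (Eve) has 1→2; 6 (Eve) has 6→2.
A3 = A2; e.g. 0 (Adam) can still go to 4. Fixed point.
Eve's attractor = {1, 2, 3, 6}; Adam avoids the target exactly from the complement.

0, 4, 5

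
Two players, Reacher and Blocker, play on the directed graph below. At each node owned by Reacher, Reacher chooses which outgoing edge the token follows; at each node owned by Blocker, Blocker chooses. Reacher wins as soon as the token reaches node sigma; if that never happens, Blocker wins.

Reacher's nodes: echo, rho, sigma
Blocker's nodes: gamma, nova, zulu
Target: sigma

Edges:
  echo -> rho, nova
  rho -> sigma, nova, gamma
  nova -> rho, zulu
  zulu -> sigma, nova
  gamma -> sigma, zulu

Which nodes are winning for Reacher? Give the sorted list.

A0 = {sigma}
A1: add {rho} — rho (Reacher) has rho→sigma.
A2: add {echo} — echo (Reacher) has echo→rho.
A3 = A2; e.g. nova (Blocker) can still go to zulu. Fixed point.
Reacher's winning region = {echo, rho, sigma}.

echo, rho, sigma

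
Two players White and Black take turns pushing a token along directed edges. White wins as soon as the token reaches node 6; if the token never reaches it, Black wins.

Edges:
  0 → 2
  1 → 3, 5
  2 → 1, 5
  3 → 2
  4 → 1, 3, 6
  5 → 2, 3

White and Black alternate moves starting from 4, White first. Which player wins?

Track states (vertex, player-to-move).
A0 = {(6,White), (6,Black)}
A1: add {(4,White)}.
(4,White) ∈ A1 ⇒ White forces the target.

White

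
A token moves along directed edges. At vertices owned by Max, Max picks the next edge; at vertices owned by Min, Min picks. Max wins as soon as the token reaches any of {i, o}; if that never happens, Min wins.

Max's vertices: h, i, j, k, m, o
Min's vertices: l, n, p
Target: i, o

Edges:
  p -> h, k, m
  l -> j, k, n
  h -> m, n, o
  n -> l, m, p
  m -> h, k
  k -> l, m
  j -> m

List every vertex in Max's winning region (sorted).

A0 = {i, o}
A1: add {h} — h (Max) has h→o.
A2: add {m} — m (Max) has m→h.
A3: add {j, k} — j (Max) has j→m; k (Max) has k→m.
A4: add {p} — p (Min): all of {h, k, m} already in.
A5 = A4; e.g. l (Min) can still go to n. Fixed point.
Max's winning region = {h, i, j, k, m, o, p}.

h, i, j, k, m, o, p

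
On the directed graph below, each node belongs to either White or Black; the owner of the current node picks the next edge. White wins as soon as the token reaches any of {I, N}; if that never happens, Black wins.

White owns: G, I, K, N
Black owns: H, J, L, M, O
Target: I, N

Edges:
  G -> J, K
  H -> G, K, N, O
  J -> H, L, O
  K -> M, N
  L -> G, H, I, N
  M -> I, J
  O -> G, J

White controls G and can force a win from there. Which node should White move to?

A0 = {I, N}
A1: add {K} — K (White) has K→N.
A2: add {G} — G (White) has G→K.
A3 = A2; e.g. H (Black) can still go to O. Fixed point.
From G, successor K is in the attractor (rank 1); the other successor J is not.

K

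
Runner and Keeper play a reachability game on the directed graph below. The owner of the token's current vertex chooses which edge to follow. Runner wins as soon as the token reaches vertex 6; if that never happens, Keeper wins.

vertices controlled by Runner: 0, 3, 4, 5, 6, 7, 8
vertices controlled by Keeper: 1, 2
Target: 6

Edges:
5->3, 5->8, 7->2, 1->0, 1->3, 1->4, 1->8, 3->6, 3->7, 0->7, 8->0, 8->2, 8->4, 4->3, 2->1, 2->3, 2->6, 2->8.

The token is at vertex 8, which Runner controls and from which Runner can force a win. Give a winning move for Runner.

A0 = {6}
A1: add {3} — 3 (Runner) has 3→6.
A2: add {4, 5} — 4 (Runner) has 4→3; 5 (Runner) has 5→3.
A3: add {8} — 8 (Runner) has 8→4.
A4 = A3; e.g. 0 (Runner) has no edge into A3. Fixed point.
From 8, successor 4 is in the attractor (rank 2); the other successors 0, 2 are not.

4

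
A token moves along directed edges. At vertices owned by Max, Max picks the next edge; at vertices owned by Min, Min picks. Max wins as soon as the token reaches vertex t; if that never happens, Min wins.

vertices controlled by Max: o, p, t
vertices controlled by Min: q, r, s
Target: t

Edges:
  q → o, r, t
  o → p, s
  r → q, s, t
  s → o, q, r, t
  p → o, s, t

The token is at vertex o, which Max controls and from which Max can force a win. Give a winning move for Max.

p

A0 = {t}
A1: add {p} — p (Max) has p→t.
A2: add {o} — o (Max) has o→p.
A3 = A2; e.g. q (Min) can still go to r. Fixed point.
From o, successor p is in the attractor (rank 1); the other successor s is not.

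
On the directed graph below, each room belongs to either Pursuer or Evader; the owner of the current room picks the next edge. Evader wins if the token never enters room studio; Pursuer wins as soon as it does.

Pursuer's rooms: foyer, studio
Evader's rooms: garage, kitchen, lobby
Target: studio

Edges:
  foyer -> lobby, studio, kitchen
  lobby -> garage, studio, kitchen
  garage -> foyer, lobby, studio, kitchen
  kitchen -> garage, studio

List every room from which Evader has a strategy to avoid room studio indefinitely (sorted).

A0 = {studio}
A1: add {foyer} — foyer (Pursuer) has foyer→studio.
A2 = A1; e.g. lobby (Evader) can still go to garage. Fixed point.
Pursuer's attractor = {foyer, studio}; Evader avoids the target exactly from the complement.

garage, kitchen, lobby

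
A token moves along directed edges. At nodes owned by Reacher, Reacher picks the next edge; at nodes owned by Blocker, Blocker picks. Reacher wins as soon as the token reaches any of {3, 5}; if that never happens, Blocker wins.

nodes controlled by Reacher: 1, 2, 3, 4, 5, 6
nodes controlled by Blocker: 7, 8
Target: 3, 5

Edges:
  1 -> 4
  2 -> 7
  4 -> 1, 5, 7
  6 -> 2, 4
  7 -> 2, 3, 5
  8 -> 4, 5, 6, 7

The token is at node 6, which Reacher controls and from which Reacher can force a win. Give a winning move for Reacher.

4

A0 = {3, 5}
A1: add {4} — 4 (Reacher) has 4→5.
A2: add {1, 6} — 1 (Reacher) has 1→4; 6 (Reacher) has 6→4.
A3 = A2; e.g. 2 (Reacher) has no edge into A2. Fixed point.
From 6, successor 4 is in the attractor (rank 1); the other successor 2 is not.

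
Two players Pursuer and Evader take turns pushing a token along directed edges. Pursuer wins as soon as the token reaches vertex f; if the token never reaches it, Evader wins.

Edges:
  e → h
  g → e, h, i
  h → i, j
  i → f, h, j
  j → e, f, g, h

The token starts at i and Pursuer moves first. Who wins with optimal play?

Track states (vertex, player-to-move).
A0 = {(f,Pursuer), (f,Evader)}
A1: add {(i,Pursuer), (j,Pursuer)}.
(i,Pursuer) ∈ A1 ⇒ Pursuer forces the target.

Pursuer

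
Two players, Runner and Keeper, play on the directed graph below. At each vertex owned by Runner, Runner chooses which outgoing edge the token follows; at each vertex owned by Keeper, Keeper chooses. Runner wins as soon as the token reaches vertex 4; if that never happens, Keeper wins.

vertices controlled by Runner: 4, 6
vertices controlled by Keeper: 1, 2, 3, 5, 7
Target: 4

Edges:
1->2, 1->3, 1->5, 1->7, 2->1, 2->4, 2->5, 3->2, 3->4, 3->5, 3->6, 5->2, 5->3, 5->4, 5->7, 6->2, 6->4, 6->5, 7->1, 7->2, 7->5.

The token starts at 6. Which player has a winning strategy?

A0 = {4}
A1: add {6} — 6 (Runner) has 6→4.
A2 = A1; e.g. 1 (Keeper) can still go to 2. Fixed point.
6 ∈ A1, so Runner can force the target.

Runner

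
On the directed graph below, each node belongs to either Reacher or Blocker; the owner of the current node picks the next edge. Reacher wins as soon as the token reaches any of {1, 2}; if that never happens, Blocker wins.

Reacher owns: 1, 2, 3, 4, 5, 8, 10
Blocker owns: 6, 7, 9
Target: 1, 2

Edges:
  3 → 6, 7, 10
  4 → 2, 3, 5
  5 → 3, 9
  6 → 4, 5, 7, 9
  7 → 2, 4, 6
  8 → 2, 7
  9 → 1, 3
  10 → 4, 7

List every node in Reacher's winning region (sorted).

A0 = {1, 2}
A1: add {4, 8} — 4 (Reacher) has 4→2; 8 (Reacher) has 8→2.
A2: add {10} — 10 (Reacher) has 10→4.
A3: add {3} — 3 (Reacher) has 3→10.
A4: add {5, 9} — 5 (Reacher) has 5→3; 9 (Blocker): all of {1, 3} already in.
A5 = A4; e.g. 6 (Blocker) can still go to 7. Fixed point.
Reacher's winning region = {1, 2, 3, 4, 5, 8, 9, 10}.

1, 2, 3, 4, 5, 8, 9, 10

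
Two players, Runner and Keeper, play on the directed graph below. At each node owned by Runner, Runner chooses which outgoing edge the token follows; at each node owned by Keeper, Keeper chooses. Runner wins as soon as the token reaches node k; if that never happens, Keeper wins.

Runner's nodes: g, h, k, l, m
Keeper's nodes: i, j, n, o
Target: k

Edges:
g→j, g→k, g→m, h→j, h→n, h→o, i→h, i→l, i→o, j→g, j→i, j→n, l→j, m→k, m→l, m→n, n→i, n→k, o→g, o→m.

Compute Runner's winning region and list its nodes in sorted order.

g, h, k, m, o

A0 = {k}
A1: add {g, m} — g (Runner) has g→k; m (Runner) has m→k.
A2: add {o} — o (Keeper): all of {g, m} already in.
A3: add {h} — h (Runner) has h→o.
A4 = A3; e.g. i (Keeper) can still go to l. Fixed point.
Runner's winning region = {g, h, k, m, o}.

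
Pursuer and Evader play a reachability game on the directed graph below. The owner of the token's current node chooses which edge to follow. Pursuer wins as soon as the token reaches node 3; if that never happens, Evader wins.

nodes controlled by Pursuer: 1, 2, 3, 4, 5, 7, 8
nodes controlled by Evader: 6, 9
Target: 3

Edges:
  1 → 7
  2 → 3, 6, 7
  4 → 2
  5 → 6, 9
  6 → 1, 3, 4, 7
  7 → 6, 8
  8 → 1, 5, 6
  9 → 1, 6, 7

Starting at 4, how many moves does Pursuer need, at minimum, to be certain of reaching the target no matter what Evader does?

2

A0 = {3}
A1: add {2} — 2 (Pursuer) has 2→3.
A2: add {4} — 4 (Pursuer) has 4→2.
A3 = A2; e.g. 1 (Pursuer) has no edge into A2. Fixed point.
4 enters the attractor at level 2, so Pursuer can force the target in 2 moves from there.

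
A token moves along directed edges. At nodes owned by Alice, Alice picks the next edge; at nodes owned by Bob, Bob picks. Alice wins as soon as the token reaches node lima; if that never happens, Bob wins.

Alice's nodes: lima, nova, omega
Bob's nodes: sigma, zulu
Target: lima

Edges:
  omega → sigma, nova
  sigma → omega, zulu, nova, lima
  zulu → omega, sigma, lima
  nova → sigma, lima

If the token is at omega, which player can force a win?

A0 = {lima}
A1: add {nova} — nova (Alice) has nova→lima.
A2: add {omega} — omega (Alice) has omega→nova.
A3 = A2; e.g. sigma (Bob) can still go to zulu. Fixed point.
omega ∈ A2, so Alice can force the target.

Alice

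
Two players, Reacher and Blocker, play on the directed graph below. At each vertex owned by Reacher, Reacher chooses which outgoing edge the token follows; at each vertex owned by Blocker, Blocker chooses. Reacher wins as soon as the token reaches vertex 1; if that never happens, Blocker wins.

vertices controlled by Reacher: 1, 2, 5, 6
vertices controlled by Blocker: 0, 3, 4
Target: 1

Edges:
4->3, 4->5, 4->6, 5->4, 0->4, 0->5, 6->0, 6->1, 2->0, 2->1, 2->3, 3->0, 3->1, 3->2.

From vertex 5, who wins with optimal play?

A0 = {1}
A1: add {2, 6} — 2 (Reacher) has 2→1; 6 (Reacher) has 6→1.
A2 = A1; e.g. 0 (Blocker) can still go to 4. Fixed point.
5 never enters the attractor, so Blocker can avoid the target forever.

Blocker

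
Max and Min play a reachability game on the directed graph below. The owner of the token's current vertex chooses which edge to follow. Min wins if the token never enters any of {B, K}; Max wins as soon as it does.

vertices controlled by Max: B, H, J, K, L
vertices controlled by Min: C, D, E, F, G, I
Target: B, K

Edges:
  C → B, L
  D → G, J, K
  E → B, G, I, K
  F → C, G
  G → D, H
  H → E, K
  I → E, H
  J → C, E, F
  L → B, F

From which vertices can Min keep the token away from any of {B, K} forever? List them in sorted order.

A0 = {B, K}
A1: add {H, L} — H (Max) has H→K; L (Max) has L→B.
A2: add {C} — C (Min): all of {B, L} already in.
A3: add {J} — J (Max) has J→C.
A4 = A3; e.g. D (Min) can still go to G. Fixed point.
Max's attractor = {B, C, H, J, K, L}; Min avoids the target exactly from the complement.

D, E, F, G, I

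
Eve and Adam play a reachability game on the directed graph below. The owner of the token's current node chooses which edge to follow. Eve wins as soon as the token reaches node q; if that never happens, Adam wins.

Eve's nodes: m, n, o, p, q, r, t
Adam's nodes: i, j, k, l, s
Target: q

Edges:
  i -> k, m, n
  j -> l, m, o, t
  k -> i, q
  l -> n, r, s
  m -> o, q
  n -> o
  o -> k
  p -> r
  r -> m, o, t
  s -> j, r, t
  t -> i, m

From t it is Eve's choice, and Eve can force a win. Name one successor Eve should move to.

m

A0 = {q}
A1: add {m} — m (Eve) has m→q.
A2: add {r, t} — r (Eve) has r→m; t (Eve) has t→m.
A3: add {p} — p (Eve) has p→r.
A4 = A3; e.g. i (Adam) can still go to k. Fixed point.
From t, successor m is in the attractor (rank 1); the other successor i is not.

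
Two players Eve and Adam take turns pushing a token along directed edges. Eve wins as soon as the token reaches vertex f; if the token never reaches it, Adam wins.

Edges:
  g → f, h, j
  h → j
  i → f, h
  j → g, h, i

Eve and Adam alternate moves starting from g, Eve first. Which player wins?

Track states (vertex, player-to-move).
A0 = {(f,Eve), (f,Adam)}
A1: add {(g,Eve), (i,Eve)}.
(g,Eve) ∈ A1 ⇒ Eve forces the target.

Eve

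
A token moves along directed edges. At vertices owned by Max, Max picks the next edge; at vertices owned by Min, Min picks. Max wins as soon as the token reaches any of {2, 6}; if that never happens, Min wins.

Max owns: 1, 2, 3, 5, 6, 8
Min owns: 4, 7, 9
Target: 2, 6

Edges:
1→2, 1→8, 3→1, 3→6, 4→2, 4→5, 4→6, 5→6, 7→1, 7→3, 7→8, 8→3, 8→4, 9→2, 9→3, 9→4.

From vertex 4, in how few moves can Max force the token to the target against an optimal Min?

2

A0 = {2, 6}
A1: add {1, 3, 5} — 1 (Max) has 1→2; 3 (Max) has 3→6; 5 (Max) has 5→6.
A2: add {4, 8} — 4 (Min): all of {2, 5, 6} already in; 8 (Max) has 8→3.
4 enters the attractor at level 2, so Max can force the target in 2 moves from there.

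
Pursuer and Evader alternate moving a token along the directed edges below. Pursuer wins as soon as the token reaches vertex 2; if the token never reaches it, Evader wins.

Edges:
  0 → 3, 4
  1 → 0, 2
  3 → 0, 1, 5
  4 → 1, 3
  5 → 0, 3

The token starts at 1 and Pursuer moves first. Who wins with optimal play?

Track states (vertex, player-to-move).
A0 = {(2,Pursuer), (2,Evader)}
A1: add {(1,Pursuer)}.
(1,Pursuer) ∈ A1 ⇒ Pursuer forces the target.

Pursuer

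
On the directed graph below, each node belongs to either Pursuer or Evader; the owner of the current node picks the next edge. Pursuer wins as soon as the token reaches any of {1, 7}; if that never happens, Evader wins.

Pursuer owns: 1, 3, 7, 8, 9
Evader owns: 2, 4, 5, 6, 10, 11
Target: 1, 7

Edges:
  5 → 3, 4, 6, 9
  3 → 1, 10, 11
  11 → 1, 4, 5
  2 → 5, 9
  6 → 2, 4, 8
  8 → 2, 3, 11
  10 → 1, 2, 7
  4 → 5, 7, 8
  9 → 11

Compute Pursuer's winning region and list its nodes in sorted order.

1, 3, 7, 8

A0 = {1, 7}
A1: add {3} — 3 (Pursuer) has 3→1.
A2: add {8} — 8 (Pursuer) has 8→3.
A3 = A2; e.g. 2 (Evader) can still go to 5. Fixed point.
Pursuer's winning region = {1, 3, 7, 8}.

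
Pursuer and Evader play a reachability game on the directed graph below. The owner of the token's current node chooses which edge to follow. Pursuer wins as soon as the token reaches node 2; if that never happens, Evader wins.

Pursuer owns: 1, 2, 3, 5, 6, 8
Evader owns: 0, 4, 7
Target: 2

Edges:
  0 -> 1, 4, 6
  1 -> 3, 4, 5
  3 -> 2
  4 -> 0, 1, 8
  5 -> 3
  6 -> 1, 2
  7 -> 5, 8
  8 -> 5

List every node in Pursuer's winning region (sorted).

1, 2, 3, 5, 6, 7, 8

A0 = {2}
A1: add {3, 6} — 3 (Pursuer) has 3→2; 6 (Pursuer) has 6→2.
A2: add {1, 5} — 1 (Pursuer) has 1→3; 5 (Pursuer) has 5→3.
A3: add {8} — 8 (Pursuer) has 8→5.
A4: add {7} — 7 (Evader): all of {5, 8} already in.
A5 = A4; e.g. 0 (Evader) can still go to 4. Fixed point.
Pursuer's winning region = {1, 2, 3, 5, 6, 7, 8}.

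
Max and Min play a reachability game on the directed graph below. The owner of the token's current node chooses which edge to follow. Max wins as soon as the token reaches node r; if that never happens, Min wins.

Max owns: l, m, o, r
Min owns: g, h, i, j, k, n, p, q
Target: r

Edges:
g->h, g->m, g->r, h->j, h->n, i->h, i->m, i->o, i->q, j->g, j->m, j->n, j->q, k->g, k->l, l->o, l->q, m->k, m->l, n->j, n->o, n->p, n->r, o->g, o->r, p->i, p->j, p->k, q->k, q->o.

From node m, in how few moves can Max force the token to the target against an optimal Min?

3

A0 = {r}
A1: add {o} — o (Max) has o→r.
A2: add {l} — l (Max) has l→o.
A3: add {m} — m (Max) has m→l.
A4 = A3; e.g. g (Min) can still go to h. Fixed point.
m enters the attractor at level 3, so Max can force the target in 3 moves from there.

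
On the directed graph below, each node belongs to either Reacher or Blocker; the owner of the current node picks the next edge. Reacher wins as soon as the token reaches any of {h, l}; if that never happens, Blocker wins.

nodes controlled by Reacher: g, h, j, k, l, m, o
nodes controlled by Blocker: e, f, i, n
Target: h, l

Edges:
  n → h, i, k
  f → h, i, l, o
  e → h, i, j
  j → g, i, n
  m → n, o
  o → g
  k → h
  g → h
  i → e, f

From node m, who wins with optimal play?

Reacher

A0 = {h, l}
A1: add {g, k} — g (Reacher) has g→h; k (Reacher) has k→h.
A2: add {j, o} — j (Reacher) has j→g; o (Reacher) has o→g.
A3: add {m} — m (Reacher) has m→o.
A4 = A3; e.g. e (Blocker) can still go to i. Fixed point.
m ∈ A3, so Reacher can force the target.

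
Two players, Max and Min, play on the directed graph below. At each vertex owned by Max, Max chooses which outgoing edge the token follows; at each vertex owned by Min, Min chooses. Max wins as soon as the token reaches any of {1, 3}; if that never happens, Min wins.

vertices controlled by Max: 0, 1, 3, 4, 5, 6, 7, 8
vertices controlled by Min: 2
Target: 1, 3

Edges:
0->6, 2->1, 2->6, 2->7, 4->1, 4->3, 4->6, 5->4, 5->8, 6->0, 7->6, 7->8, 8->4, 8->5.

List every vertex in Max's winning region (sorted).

1, 3, 4, 5, 7, 8

A0 = {1, 3}
A1: add {4} — 4 (Max) has 4→1.
A2: add {5, 8} — 5 (Max) has 5→4; 8 (Max) has 8→4.
A3: add {7} — 7 (Max) has 7→8.
A4 = A3; e.g. 0 (Max) has no edge into A3. Fixed point.
Max's winning region = {1, 3, 4, 5, 7, 8}.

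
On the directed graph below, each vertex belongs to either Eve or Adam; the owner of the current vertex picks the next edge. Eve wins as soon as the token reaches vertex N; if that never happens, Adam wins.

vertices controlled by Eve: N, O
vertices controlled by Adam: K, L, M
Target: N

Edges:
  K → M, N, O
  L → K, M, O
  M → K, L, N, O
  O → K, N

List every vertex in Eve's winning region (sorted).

A0 = {N}
A1: add {O} — O (Eve) has O→N.
A2 = A1; e.g. K (Adam) can still go to M. Fixed point.
Eve's winning region = {N, O}.

N, O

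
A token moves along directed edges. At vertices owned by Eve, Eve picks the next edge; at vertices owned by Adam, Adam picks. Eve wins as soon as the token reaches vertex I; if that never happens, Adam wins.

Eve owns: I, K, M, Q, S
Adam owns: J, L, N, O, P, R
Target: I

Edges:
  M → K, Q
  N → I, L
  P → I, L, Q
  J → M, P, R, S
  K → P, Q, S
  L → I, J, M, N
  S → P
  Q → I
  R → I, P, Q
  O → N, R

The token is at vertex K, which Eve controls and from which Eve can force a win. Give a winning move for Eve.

A0 = {I}
A1: add {Q} — Q (Eve) has Q→I.
A2: add {K, M} — K (Eve) has K→Q; M (Eve) has M→Q.
A3 = A2; e.g. J (Adam) can still go to P. Fixed point.
From K, successor Q is in the attractor (rank 1); the other successors P, S are not.

Q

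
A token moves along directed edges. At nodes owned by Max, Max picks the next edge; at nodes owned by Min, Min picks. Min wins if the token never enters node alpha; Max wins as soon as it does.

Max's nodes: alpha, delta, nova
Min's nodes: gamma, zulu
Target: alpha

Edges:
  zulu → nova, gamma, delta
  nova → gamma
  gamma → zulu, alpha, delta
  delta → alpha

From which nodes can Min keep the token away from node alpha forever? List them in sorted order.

gamma, nova, zulu

A0 = {alpha}
A1: add {delta} — delta (Max) has delta→alpha.
A2 = A1; e.g. zulu (Min) can still go to nova. Fixed point.
Max's attractor = {alpha, delta}; Min avoids the target exactly from the complement.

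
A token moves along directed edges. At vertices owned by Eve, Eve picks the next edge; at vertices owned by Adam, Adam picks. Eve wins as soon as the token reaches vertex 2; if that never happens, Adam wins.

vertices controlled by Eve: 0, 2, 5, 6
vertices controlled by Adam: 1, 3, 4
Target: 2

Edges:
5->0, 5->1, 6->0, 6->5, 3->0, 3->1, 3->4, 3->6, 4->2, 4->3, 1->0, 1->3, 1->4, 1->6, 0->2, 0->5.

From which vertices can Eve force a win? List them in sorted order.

0, 2, 5, 6

A0 = {2}
A1: add {0} — 0 (Eve) has 0→2.
A2: add {5, 6} — 5 (Eve) has 5→0; 6 (Eve) has 6→0.
A3 = A2; e.g. 1 (Adam) can still go to 3. Fixed point.
Eve's winning region = {0, 2, 5, 6}.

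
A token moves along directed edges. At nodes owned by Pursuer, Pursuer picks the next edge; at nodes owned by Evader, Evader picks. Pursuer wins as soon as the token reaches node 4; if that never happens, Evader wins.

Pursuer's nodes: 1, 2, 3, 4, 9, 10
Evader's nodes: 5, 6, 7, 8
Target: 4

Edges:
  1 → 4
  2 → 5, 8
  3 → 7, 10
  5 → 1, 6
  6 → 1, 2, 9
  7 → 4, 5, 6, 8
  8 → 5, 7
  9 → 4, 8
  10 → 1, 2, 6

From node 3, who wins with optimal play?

Pursuer

A0 = {4}
A1: add {1, 9} — 1 (Pursuer) has 1→4; 9 (Pursuer) has 9→4.
A2: add {10} — 10 (Pursuer) has 10→1.
A3: add {3} — 3 (Pursuer) has 3→10.
A4 = A3; e.g. 2 (Pursuer) has no edge into A3. Fixed point.
3 ∈ A3, so Pursuer can force the target.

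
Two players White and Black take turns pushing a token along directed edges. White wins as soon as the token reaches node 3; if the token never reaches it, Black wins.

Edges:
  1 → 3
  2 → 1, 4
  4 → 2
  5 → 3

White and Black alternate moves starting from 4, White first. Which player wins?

Black

Track states (vertex, player-to-move).
A0 = {(3,White), (3,Black)}
A1: add {(1,White), (1,Black), (5,White), (5,Black)}.
A2: add {(2,White)}.
A3: add {(4,Black)}.
A4 = A3; e.g. (2,Black) stays out. (4,White) never enters ⇒ Black avoids the target.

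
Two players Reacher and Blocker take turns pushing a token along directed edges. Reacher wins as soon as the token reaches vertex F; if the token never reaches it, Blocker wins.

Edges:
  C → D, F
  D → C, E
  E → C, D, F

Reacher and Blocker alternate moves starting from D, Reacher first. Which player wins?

Track states (vertex, player-to-move).
A0 = {(F,Reacher), (F,Blocker)}
A1: add {(C,Reacher), (E,Reacher)}.
A2: add {(D,Blocker)}.
A3 = A2; e.g. (C,Blocker) stays out. (D,Reacher) never enters ⇒ Blocker avoids the target.

Blocker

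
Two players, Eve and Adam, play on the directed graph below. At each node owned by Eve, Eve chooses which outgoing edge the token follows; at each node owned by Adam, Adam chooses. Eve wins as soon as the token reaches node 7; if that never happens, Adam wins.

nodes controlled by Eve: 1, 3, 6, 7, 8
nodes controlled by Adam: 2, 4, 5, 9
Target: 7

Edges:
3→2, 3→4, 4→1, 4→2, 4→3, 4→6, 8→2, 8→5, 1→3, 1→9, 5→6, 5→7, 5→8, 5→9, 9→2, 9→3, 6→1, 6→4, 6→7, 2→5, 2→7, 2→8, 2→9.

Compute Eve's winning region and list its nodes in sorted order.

6, 7

A0 = {7}
A1: add {6} — 6 (Eve) has 6→7.
A2 = A1; e.g. 1 (Eve) has no edge into A1. Fixed point.
Eve's winning region = {6, 7}.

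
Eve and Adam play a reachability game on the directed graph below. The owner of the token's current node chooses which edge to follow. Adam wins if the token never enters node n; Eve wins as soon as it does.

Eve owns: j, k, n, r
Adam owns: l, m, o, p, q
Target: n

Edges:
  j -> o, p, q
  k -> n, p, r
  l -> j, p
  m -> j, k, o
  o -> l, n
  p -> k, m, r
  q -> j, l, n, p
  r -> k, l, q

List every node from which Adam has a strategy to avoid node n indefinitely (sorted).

A0 = {n}
A1: add {k} — k (Eve) has k→n.
A2: add {r} — r (Eve) has r→k.
A3 = A2; e.g. j (Eve) has no edge into A2. Fixed point.
Eve's attractor = {k, n, r}; Adam avoids the target exactly from the complement.

j, l, m, o, p, q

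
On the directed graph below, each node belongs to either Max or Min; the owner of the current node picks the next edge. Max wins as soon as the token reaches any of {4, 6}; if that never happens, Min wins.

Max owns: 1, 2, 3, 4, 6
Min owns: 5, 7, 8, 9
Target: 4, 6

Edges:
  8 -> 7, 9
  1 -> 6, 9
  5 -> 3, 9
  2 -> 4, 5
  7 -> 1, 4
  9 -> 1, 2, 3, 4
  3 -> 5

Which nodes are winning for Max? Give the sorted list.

A0 = {4, 6}
A1: add {1, 2} — 1 (Max) has 1→6; 2 (Max) has 2→4.
A2: add {7} — 7 (Min): all of {1, 4} already in.
A3 = A2; e.g. 3 (Max) has no edge into A2. Fixed point.
Max's winning region = {1, 2, 4, 6, 7}.

1, 2, 4, 6, 7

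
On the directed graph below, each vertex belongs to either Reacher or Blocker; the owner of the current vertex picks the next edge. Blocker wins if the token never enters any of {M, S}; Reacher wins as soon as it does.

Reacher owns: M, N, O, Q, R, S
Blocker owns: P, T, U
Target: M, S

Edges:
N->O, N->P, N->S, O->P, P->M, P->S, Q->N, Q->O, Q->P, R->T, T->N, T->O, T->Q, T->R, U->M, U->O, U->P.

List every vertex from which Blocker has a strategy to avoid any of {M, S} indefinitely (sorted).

R, T

A0 = {M, S}
A1: add {N, P} — N (Reacher) has N→S; P (Blocker): all of {M, S} already in.
A2: add {O, Q} — O (Reacher) has O→P; Q (Reacher) has Q→N.
A3: add {U} — U (Blocker): all of {M, O, P} already in.
A4 = A3; e.g. R (Reacher) has no edge into A3. Fixed point.
Reacher's attractor = {M, N, O, P, Q, S, U}; Blocker avoids the target exactly from the complement.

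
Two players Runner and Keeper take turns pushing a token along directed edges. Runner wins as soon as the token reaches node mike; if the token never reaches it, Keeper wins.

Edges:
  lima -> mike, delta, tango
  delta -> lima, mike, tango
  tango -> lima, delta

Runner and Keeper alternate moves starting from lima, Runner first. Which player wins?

Runner

Track states (vertex, player-to-move).
A0 = {(mike,Runner), (mike,Keeper)}
A1: add {(lima,Runner), (delta,Runner)}.
(lima,Runner) ∈ A1 ⇒ Runner forces the target.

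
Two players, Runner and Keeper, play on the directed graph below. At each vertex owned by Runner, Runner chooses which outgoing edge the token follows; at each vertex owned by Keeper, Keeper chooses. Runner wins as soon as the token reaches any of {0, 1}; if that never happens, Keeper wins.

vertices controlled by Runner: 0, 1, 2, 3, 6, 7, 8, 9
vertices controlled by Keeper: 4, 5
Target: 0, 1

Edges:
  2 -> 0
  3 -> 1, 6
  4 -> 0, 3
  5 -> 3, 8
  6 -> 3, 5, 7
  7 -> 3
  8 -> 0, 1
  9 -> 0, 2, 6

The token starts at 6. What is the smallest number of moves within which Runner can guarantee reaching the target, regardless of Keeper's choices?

2

A0 = {0, 1}
A1: add {2, 3, 8, 9} — 2 (Runner) has 2→0; 3 (Runner) has 3→1; 8 (Runner) has 8→0; 9 (Runner) has 9→0.
A2: add {4, 5, 6, 7} — 4 (Keeper): all of {0, 3} already in; 5 (Keeper): all of {3, 8} already in; 6 (Runner) has 6→3; 7 (Runner) has 7→3.
A2 = all vertices. Fixed point.
6 enters the attractor at level 2, so Runner can force the target in 2 moves from there.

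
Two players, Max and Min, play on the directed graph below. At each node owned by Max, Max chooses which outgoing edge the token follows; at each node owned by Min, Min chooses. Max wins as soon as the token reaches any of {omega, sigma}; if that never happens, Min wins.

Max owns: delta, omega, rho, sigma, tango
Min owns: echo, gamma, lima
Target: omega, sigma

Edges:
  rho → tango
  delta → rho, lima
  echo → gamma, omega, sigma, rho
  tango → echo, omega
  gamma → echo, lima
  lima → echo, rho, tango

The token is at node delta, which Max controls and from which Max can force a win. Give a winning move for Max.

rho

A0 = {omega, sigma}
A1: add {tango} — tango (Max) has tango→omega.
A2: add {rho} — rho (Max) has rho→tango.
A3: add {delta} — delta (Max) has delta→rho.
A4 = A3; e.g. echo (Min) can still go to gamma. Fixed point.
From delta, successor rho is in the attractor (rank 2); the other successor lima is not.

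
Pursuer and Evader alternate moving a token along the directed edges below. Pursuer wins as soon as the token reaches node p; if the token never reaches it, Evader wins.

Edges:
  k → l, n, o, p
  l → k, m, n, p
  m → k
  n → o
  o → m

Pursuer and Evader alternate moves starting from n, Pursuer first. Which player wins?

Evader

Track states (vertex, player-to-move).
A0 = {(p,Pursuer), (p,Evader)}
A1: add {(k,Pursuer), (l,Pursuer)}.
A2: add {(m,Evader)}.
A3: add {(o,Pursuer)}.
A4: add {(n,Evader)}.
A5 = A4; e.g. (k,Evader) stays out. (n,Pursuer) never enters ⇒ Evader avoids the target.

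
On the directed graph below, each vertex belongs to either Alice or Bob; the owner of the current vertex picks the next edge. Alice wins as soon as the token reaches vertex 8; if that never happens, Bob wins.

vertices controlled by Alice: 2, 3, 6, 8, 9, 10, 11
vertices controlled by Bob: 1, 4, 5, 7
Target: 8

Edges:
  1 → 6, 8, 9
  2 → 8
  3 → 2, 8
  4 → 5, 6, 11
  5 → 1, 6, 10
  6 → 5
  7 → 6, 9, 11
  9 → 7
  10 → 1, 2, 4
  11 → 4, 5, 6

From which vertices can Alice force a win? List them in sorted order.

A0 = {8}
A1: add {2, 3} — 2 (Alice) has 2→8; 3 (Alice) has 3→8.
A2: add {10} — 10 (Alice) has 10→2.
A3 = A2; e.g. 1 (Bob) can still go to 6. Fixed point.
Alice's winning region = {2, 3, 8, 10}.

2, 3, 8, 10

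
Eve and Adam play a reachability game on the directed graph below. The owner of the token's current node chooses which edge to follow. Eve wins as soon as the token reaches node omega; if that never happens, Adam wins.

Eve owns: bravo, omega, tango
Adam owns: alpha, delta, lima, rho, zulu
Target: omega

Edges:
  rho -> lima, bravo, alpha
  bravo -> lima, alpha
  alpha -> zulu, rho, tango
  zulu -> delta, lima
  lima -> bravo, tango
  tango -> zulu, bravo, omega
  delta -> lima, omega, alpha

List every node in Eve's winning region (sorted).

omega, tango

A0 = {omega}
A1: add {tango} — tango (Eve) has tango→omega.
A2 = A1; e.g. zulu (Adam) can still go to delta. Fixed point.
Eve's winning region = {omega, tango}.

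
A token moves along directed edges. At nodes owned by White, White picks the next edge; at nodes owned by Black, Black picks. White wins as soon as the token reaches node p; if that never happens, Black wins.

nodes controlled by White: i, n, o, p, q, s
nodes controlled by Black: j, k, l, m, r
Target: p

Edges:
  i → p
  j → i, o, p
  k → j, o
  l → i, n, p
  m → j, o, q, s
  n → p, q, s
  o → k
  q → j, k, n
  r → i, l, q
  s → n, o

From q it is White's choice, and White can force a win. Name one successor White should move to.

n

A0 = {p}
A1: add {i, n} — i (White) has i→p; n (White) has n→p.
A2: add {l, q, s} — l (Black): all of {i, n, p} already in; q (White) has q→n; s (White) has s→n.
A3: add {r} — r (Black): all of {i, l, q} already in.
A4 = A3; e.g. j (Black) can still go to o. Fixed point.
From q, successor n is in the attractor (rank 1); the other successors j, k are not.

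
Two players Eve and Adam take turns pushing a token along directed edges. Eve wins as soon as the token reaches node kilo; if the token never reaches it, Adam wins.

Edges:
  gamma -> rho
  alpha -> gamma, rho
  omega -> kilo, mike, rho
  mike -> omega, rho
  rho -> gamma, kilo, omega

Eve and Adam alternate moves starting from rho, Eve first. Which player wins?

Eve

Track states (vertex, player-to-move).
A0 = {(kilo,Eve), (kilo,Adam)}
A1: add {(omega,Eve), (rho,Eve)}.
(rho,Eve) ∈ A1 ⇒ Eve forces the target.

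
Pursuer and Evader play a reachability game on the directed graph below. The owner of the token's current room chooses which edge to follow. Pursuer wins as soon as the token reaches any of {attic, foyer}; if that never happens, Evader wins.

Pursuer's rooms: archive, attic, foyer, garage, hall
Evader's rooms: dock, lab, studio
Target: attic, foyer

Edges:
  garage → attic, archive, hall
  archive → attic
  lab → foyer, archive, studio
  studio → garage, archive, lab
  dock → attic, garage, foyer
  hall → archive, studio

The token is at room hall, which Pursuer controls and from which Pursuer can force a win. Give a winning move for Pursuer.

archive

A0 = {attic, foyer}
A1: add {archive, garage} — garage (Pursuer) has garage→attic; archive (Pursuer) has archive→attic.
A2: add {dock, hall} — dock (Evader): all of {attic, garage, foyer} already in; hall (Pursuer) has hall→archive.
A3 = A2; e.g. lab (Evader) can still go to studio. Fixed point.
From hall, successor archive is in the attractor (rank 1); the other successor studio is not.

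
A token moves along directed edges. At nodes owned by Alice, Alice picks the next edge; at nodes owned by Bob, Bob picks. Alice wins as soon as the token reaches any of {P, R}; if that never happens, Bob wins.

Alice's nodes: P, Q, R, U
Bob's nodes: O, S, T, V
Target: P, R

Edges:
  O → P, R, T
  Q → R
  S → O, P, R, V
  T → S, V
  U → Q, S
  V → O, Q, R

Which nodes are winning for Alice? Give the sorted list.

A0 = {P, R}
A1: add {Q} — Q (Alice) has Q→R.
A2: add {U} — U (Alice) has U→Q.
A3 = A2; e.g. O (Bob) can still go to T. Fixed point.
Alice's winning region = {P, Q, R, U}.

P, Q, R, U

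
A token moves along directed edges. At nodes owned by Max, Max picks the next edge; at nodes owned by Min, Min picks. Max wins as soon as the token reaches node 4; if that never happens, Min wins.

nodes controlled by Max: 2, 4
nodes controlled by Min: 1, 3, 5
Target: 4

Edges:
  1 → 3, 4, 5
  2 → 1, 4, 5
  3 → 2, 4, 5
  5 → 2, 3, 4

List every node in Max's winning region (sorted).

A0 = {4}
A1: add {2} — 2 (Max) has 2→4.
A2 = A1; e.g. 1 (Min) can still go to 3. Fixed point.
Max's winning region = {2, 4}.

2, 4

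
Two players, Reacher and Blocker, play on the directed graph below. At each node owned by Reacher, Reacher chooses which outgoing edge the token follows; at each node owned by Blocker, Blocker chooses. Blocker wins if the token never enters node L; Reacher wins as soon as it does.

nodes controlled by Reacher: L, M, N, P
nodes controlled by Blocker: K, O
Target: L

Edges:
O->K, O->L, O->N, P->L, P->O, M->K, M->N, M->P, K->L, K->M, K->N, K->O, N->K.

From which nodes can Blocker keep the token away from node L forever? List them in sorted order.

A0 = {L}
A1: add {P} — P (Reacher) has P→L.
A2: add {M} — M (Reacher) has M→P.
A3 = A2; e.g. K (Blocker) can still go to N. Fixed point.
Reacher's attractor = {L, M, P}; Blocker avoids the target exactly from the complement.

K, N, O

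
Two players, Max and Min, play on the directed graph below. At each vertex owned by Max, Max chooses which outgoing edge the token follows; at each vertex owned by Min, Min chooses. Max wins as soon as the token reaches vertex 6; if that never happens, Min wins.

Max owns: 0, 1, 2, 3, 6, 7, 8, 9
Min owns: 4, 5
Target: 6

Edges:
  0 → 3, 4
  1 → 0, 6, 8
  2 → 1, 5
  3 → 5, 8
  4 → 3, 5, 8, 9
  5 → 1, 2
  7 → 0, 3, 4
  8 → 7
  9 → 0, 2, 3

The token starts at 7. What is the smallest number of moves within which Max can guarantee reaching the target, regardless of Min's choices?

5

A0 = {6}
A1: add {1} — 1 (Max) has 1→6.
A2: add {2} — 2 (Max) has 2→1.
A3: add {5, 9} — 5 (Min): all of {1, 2} already in; 9 (Max) has 9→2.
A4: add {3} — 3 (Max) has 3→5.
A5: add {0, 7} — 0 (Max) has 0→3; 7 (Max) has 7→3.
7 enters the attractor at level 5, so Max can force the target in 5 moves from there.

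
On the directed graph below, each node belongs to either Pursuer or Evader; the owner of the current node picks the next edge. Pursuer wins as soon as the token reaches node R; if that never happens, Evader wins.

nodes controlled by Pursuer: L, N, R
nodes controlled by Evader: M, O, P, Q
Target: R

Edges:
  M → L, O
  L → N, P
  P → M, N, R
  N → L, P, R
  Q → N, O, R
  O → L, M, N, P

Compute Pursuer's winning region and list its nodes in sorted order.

L, N, R

A0 = {R}
A1: add {N} — N (Pursuer) has N→R.
A2: add {L} — L (Pursuer) has L→N.
A3 = A2; e.g. M (Evader) can still go to O. Fixed point.
Pursuer's winning region = {L, N, R}.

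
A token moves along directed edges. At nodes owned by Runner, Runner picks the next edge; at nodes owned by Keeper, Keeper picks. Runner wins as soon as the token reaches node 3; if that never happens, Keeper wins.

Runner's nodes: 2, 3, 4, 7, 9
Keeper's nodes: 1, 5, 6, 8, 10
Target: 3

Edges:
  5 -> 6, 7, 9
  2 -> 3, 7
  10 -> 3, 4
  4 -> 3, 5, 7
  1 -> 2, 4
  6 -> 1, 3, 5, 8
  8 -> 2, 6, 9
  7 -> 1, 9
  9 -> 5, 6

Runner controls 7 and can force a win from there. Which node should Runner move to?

1

A0 = {3}
A1: add {2, 4} — 2 (Runner) has 2→3; 4 (Runner) has 4→3.
A2: add {1, 10} — 1 (Keeper): all of {2, 4} already in; 10 (Keeper): all of {3, 4} already in.
A3: add {7} — 7 (Runner) has 7→1.
A4 = A3; e.g. 5 (Keeper) can still go to 6. Fixed point.
From 7, successor 1 is in the attractor (rank 2); the other successor 9 is not.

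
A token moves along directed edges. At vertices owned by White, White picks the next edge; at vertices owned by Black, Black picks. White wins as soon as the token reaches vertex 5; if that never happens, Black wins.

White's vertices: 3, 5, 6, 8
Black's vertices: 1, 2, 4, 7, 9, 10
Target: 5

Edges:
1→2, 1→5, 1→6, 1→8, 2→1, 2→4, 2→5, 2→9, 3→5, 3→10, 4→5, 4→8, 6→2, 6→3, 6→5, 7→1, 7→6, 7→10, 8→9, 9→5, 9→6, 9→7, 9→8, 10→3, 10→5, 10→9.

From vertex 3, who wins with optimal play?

A0 = {5}
A1: add {3, 6} — 3 (White) has 3→5; 6 (White) has 6→5.
A2 = A1; e.g. 1 (Black) can still go to 2. Fixed point.
3 ∈ A1, so White can force the target.

White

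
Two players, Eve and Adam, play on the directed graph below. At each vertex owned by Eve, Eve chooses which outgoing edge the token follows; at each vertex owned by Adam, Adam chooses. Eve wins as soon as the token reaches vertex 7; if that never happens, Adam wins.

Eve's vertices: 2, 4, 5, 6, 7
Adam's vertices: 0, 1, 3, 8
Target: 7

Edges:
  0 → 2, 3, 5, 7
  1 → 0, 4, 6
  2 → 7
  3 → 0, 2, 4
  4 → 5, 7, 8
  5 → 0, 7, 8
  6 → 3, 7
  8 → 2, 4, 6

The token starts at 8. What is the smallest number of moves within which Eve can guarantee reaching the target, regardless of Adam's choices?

A0 = {7}
A1: add {2, 4, 5, 6} — 2 (Eve) has 2→7; 4 (Eve) has 4→7; 5 (Eve) has 5→7; 6 (Eve) has 6→7.
A2: add {8} — 8 (Adam): all of {2, 4, 6} already in.
A3 = A2; e.g. 0 (Adam) can still go to 3. Fixed point.
8 enters the attractor at level 2, so Eve can force the target in 2 moves from there.

2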